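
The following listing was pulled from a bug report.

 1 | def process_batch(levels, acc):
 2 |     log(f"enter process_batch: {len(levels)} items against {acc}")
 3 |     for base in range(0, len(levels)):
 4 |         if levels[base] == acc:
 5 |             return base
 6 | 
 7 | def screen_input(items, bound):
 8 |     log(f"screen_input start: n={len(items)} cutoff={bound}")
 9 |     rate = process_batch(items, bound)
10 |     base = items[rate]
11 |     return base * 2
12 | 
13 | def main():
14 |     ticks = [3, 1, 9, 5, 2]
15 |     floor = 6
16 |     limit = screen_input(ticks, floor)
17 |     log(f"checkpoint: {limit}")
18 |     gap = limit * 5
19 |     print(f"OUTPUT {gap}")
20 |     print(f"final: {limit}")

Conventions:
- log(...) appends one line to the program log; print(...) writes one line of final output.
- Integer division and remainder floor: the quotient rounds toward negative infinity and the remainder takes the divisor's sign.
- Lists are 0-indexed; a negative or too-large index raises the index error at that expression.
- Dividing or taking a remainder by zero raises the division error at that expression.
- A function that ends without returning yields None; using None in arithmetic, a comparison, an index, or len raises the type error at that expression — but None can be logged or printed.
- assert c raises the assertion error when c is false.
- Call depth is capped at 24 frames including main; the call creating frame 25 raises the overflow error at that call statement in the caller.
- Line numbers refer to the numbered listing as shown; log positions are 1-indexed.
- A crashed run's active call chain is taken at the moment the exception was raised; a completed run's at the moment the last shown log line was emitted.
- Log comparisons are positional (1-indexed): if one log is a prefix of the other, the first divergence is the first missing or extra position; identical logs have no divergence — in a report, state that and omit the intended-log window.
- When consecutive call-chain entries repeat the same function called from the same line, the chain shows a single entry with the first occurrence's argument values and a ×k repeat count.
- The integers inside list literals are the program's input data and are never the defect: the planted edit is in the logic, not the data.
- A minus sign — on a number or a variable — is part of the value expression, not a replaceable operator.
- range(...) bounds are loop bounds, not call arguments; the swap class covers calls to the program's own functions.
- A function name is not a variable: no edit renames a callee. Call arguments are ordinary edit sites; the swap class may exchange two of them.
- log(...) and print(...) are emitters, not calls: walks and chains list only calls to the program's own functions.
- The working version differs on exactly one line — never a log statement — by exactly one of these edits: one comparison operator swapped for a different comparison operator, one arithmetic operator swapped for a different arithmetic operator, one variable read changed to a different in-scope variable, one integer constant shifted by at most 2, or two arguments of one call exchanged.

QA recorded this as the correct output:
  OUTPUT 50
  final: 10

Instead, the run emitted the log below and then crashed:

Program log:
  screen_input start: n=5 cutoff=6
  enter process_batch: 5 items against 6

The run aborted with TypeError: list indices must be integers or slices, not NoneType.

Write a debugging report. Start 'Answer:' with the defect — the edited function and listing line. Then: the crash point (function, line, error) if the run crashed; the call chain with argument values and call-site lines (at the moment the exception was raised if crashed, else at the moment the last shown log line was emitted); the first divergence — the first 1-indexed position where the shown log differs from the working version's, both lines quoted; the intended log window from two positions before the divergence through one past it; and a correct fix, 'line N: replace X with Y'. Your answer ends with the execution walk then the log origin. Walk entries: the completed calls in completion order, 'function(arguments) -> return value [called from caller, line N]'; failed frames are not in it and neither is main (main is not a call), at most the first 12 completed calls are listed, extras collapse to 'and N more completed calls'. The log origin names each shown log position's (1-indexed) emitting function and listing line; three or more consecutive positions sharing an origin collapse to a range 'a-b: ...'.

Answer: the defect is in main at line 15.
Key observation: Everything matches until log position 1, which reads 'screen_input start: n=5 cutoff=6' in place of 'screen_input start: n=5 cutoff=5'.
Crash: screen_input, line 10, TypeError.
Call chain: main -> screen_input([3, 1, 9, 5, 2], 6) (called at line 16).
First divergence: position 1; shown 'screen_input start: n=5 cutoff=6' vs intended 'screen_input start: n=5 cutoff=5'.
Intended log window:
  1: screen_input start: n=5 cutoff=5
  2: enter process_batch: 5 items against 5
Execution walk:
  process_batch([3, 1, 9, 5, 2], 6) -> None  [called from screen_input, line 9]
Origin of each log line:
  1 — screen_input, line 8
  2 — process_batch, line 2
A correct fix: line 15: replace `6` with `5`.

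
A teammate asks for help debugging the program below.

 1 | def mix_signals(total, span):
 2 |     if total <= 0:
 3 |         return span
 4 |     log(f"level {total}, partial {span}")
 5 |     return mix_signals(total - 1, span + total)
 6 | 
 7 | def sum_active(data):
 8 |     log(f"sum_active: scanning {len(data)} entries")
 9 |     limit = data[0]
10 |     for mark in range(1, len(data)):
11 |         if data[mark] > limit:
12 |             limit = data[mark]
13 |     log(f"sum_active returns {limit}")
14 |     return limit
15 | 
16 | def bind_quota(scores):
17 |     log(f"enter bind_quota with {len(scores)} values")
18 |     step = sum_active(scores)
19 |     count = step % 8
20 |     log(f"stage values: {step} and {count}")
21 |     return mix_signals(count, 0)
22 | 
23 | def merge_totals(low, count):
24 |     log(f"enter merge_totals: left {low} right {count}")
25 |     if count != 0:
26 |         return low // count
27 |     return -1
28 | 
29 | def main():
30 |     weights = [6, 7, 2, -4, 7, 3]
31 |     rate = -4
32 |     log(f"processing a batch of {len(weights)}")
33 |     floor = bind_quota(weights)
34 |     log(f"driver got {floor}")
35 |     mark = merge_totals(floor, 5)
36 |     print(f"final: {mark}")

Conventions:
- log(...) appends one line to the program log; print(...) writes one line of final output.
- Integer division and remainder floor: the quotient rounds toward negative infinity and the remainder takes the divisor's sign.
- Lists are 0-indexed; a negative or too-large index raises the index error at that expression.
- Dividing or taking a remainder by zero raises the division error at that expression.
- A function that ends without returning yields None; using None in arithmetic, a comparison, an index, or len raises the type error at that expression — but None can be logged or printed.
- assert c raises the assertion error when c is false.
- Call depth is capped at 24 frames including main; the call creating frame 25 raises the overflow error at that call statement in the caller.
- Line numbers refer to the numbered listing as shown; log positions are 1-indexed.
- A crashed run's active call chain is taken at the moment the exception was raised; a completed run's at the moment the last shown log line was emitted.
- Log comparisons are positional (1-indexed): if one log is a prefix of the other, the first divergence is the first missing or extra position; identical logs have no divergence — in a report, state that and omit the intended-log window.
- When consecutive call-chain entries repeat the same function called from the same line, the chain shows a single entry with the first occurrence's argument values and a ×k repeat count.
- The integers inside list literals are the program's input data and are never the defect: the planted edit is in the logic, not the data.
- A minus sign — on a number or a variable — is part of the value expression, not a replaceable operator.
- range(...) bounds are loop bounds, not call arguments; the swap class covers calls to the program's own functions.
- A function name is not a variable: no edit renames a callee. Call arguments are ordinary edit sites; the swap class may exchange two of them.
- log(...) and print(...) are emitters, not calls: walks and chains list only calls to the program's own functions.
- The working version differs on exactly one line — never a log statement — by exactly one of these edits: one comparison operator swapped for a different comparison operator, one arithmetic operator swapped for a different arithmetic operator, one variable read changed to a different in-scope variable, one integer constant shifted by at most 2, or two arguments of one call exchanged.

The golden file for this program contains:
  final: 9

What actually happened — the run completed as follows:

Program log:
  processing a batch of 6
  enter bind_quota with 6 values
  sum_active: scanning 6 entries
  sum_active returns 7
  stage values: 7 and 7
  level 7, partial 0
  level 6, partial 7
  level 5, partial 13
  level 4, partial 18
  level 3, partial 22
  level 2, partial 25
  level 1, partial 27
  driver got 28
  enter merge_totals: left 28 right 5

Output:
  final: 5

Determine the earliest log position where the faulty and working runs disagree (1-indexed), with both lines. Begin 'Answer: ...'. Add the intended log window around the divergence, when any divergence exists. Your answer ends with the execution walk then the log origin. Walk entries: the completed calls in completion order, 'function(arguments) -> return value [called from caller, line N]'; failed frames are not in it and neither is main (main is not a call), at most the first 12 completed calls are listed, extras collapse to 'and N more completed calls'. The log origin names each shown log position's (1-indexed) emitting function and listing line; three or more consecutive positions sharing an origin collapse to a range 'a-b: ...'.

Answer: at position 14 the run shows 'enter merge_totals: left 28 right 5' where the working version logs 'enter merge_totals: left 28 right 3'.
Intended log window:
  12: level 1, partial 27
  13: driver got 28
  14: enter merge_totals: left 28 right 3
Execution walk:
  sum_active([6, 7, 2, -4, 7, 3]) -> 7  [called from bind_quota, line 18]
  mix_signals(0, 28) -> 28  [called from mix_signals, line 5]
  mix_signals(1, 27) -> 28  [called from mix_signals, line 5]
  mix_signals(2, 25) -> 28  [called from mix_signals, line 5]
  mix_signals(3, 22) -> 28  [called from mix_signals, line 5]
  mix_signals(4, 18) -> 28  [called from mix_signals, line 5]
  mix_signals(5, 13) -> 28  [called from mix_signals, line 5]
  mix_signals(6, 7) -> 28  [called from mix_signals, line 5]
  mix_signals(7, 0) -> 28  [called from bind_quota, line 21]
  bind_quota([6, 7, 2, -4, 7, 3]) -> 28  [called from main, line 33]
  merge_totals(28, 5) -> 5  [called from main, line 35]
Log line origins:
  1: from main, line 32
  2: from bind_quota, line 17
  3: from sum_active, line 8
  4: from sum_active, line 13
  5: from bind_quota, line 20
  6-12: from mix_signals, line 4
  13: from main, line 34
  14: from merge_totals, line 24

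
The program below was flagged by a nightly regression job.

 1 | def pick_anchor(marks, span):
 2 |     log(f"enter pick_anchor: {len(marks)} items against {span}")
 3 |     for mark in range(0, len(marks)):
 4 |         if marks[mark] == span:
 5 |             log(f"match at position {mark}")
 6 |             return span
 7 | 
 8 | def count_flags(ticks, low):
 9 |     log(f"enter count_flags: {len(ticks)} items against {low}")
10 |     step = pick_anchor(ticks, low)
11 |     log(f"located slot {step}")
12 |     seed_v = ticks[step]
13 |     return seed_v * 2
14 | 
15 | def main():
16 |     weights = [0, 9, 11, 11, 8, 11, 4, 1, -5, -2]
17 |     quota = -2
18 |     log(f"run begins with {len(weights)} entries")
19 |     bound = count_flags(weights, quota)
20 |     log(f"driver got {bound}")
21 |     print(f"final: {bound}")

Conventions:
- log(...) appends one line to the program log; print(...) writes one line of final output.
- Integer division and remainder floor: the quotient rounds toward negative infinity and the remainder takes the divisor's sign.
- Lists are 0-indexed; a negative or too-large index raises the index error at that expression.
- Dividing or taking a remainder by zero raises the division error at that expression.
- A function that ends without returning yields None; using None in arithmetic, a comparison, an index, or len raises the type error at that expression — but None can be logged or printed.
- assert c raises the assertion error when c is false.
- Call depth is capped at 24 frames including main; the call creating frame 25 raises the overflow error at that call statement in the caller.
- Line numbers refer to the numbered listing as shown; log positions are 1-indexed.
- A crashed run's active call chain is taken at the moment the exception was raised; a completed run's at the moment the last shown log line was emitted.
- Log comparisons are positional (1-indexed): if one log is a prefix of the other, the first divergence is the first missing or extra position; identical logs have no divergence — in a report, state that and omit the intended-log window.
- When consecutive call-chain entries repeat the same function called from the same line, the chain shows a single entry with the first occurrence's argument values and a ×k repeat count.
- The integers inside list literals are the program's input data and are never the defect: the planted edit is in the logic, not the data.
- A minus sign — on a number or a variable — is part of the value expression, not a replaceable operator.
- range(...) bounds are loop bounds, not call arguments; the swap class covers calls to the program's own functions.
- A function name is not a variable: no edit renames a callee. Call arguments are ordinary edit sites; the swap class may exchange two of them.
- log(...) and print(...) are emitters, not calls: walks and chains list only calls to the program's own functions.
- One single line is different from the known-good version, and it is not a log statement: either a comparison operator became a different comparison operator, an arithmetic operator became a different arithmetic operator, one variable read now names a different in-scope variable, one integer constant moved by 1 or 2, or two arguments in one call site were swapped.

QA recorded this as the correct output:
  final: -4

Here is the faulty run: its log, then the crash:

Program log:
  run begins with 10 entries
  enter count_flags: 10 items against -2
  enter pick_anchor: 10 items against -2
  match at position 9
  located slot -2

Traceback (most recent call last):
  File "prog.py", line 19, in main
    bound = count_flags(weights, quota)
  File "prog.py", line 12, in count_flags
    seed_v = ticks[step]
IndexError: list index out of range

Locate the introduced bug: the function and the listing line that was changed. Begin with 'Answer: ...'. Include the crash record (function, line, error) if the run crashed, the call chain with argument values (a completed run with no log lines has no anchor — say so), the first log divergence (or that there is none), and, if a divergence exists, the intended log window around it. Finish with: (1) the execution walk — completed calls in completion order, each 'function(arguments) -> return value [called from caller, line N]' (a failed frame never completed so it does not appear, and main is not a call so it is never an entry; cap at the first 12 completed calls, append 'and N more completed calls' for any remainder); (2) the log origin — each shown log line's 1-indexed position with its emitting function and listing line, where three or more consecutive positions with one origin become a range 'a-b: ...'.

Answer: the defect is in pick_anchor at line 6.
Key observation: At log position 5 the runs split — shown 'located slot -2', but the working version logs 'located slot 9'.
Crash: count_flags, line 12, IndexError.
Call chain: main -> count_flags([0, 9, 11, 11, 8, 11, 4, 1, -5, -2], -2) (called at line 19).
First divergence: at position 5 the run shows 'located slot -2' where the working version logs 'located slot 9'.
Intended log window:
  3: enter pick_anchor: 10 items against -2
  4: match at position 9
  5: located slot 9
  6: driver got -4
Execution walk:
  pick_anchor([0, 9, 11, 11, 8, 11, 4, 1, -5, -2], -2) -> -2  [called from count_flags, line 10]
Log line origins:
  1: emitted by main (line 18)
  2: emitted by count_flags (line 9)
  3: emitted by pick_anchor (line 2)
  4: emitted by pick_anchor (line 5)
  5: emitted by count_flags (line 11)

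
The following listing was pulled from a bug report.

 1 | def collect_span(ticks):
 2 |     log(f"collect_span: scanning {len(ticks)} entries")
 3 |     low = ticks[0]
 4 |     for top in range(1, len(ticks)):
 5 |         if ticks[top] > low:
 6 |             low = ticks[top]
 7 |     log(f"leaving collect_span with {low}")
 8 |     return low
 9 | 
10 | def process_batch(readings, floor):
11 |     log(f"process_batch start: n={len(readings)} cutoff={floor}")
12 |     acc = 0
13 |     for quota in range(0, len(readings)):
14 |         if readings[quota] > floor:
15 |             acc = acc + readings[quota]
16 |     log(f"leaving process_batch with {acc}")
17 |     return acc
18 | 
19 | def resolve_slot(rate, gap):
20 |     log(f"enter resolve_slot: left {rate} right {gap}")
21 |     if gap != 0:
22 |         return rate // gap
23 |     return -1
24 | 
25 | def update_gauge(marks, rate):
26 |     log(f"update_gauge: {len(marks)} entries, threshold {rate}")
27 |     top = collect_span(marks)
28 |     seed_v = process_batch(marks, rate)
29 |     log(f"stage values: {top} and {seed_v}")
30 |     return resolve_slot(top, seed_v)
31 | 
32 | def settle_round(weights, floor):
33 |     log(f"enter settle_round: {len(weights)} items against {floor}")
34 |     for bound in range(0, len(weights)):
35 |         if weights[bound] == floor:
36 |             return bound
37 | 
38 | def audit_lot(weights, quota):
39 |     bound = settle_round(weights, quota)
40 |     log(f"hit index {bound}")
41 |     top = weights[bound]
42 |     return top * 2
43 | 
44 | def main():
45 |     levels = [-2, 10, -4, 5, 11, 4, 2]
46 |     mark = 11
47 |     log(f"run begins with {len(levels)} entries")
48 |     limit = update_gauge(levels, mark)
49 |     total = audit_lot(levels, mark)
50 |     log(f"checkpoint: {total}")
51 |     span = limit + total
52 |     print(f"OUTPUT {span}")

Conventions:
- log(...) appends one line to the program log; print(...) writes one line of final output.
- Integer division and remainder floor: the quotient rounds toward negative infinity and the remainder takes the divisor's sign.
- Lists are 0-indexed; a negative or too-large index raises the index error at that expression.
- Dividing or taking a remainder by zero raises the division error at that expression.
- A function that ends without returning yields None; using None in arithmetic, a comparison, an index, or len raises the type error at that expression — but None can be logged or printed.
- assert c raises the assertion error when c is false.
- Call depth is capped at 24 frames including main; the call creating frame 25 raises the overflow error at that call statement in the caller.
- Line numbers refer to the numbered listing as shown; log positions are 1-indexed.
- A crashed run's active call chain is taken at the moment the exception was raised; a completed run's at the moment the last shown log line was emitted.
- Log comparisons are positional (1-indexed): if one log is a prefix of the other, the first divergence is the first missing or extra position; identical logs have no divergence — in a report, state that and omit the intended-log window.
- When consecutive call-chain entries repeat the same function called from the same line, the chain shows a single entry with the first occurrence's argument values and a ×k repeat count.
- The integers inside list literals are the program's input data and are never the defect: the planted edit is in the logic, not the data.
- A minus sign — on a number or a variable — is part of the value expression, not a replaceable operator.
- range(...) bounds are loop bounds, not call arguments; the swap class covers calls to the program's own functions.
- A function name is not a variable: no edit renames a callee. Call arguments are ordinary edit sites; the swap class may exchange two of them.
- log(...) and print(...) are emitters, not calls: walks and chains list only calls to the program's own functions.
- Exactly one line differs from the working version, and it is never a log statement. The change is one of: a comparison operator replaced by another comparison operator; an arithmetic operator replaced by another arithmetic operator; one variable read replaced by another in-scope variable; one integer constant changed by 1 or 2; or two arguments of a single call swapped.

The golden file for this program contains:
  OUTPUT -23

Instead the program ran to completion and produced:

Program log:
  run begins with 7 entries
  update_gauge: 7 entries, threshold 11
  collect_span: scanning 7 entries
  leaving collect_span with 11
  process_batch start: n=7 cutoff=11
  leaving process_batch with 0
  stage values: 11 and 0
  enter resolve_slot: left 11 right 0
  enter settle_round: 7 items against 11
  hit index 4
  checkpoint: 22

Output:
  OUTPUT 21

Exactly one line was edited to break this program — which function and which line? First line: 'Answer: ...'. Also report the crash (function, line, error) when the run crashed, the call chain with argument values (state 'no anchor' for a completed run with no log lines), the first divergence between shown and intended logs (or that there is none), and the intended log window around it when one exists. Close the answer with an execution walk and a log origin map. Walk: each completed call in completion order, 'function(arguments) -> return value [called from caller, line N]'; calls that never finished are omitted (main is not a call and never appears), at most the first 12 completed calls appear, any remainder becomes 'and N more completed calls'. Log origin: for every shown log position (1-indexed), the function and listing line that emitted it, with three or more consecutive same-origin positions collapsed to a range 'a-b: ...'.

Answer: the defect is in main at line 51.
Key observation: Log streams are identical — the defect surfaces only in the printed output.
Call chain: main.
First divergence: none — the logs agree in full.
Execution walk:
  collect_span([-2, 10, -4, 5, 11, 4, 2]) -> 11  [called from update_gauge, line 27]
  process_batch([-2, 10, -4, 5, 11, 4, 2], 11) -> 0  [called from update_gauge, line 28]
  resolve_slot(11, 0) -> -1  [called from update_gauge, line 30]
  update_gauge([-2, 10, -4, 5, 11, 4, 2], 11) -> -1  [called from main, line 48]
  settle_round([-2, 10, -4, 5, 11, 4, 2], 11) -> 4  [called from audit_lot, line 39]
  audit_lot([-2, 10, -4, 5, 11, 4, 2], 11) -> 22  [called from main, line 49]
Log line origins:
  1: emitted by main (line 47)
  2: emitted by update_gauge (line 26)
  3: emitted by collect_span (line 2)
  4: emitted by collect_span (line 7)
  5: emitted by process_batch (line 11)
  6: emitted by process_batch (line 16)
  7: emitted by update_gauge (line 29)
  8: emitted by resolve_slot (line 20)
  9: emitted by settle_round (line 33)
  10: emitted by audit_lot (line 40)
  11: emitted by main (line 50)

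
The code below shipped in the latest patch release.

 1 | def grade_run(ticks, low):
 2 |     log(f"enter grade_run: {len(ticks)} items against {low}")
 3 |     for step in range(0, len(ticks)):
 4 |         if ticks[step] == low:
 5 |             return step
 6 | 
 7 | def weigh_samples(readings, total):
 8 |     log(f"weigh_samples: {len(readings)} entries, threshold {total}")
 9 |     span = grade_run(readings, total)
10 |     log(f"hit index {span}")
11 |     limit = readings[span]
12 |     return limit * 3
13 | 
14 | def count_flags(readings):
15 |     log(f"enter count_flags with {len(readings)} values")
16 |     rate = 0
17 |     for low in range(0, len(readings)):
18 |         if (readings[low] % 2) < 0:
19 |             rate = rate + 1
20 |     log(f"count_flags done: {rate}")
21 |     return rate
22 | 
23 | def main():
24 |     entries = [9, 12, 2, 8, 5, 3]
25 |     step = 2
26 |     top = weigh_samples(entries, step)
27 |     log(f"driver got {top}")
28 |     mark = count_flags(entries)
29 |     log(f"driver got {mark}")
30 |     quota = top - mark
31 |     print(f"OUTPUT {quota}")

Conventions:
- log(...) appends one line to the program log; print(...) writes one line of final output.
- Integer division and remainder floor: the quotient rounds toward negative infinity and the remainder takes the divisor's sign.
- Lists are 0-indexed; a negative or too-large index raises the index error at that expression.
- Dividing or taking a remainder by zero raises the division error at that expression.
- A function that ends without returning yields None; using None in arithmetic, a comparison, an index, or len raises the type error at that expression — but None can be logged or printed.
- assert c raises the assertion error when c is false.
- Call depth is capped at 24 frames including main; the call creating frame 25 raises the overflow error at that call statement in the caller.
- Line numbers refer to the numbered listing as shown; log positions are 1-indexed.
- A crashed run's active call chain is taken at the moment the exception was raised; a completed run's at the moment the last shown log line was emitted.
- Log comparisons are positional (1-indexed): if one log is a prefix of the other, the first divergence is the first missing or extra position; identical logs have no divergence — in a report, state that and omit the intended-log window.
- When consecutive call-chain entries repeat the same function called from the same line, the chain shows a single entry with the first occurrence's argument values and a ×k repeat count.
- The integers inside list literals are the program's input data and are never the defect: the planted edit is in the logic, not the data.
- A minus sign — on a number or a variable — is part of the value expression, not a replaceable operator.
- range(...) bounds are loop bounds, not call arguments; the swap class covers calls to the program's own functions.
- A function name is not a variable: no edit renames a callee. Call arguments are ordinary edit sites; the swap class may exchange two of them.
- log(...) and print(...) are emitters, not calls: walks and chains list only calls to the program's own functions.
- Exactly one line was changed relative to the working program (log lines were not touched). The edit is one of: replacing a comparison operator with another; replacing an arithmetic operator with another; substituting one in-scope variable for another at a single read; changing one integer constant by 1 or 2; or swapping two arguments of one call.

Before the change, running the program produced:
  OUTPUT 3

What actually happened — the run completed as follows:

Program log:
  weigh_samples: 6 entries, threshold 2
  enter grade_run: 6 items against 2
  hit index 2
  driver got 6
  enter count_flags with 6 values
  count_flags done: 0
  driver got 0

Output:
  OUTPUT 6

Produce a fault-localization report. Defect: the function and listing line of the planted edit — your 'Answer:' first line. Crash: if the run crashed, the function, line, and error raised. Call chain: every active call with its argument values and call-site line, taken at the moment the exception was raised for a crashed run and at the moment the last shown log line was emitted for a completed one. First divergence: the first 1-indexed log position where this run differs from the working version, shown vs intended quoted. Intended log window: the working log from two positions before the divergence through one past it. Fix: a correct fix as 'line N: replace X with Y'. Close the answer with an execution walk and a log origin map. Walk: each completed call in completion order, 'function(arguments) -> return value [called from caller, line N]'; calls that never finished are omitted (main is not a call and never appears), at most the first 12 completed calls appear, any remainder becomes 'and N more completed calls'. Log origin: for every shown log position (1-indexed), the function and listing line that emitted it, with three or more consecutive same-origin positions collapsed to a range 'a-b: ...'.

Answer: the defect is in count_flags at line 18.
Core observation: The log first diverges at position 6: the faulty run prints 'count_flags done: 0' where the working version prints 'count_flags done: 3'.
Call chain: main.
First divergence: at position 6 the run shows 'count_flags done: 0' where the working version logs 'count_flags done: 3'.
Intended log window:
  4: driver got 6
  5: enter count_flags with 6 values
  6: count_flags done: 3
  7: driver got 3
Execution walk:
  grade_run([9, 12, 2, 8, 5, 3], 2) -> 2  [called from weigh_samples, line 9]
  weigh_samples([9, 12, 2, 8, 5, 3], 2) -> 6  [called from main, line 26]
  count_flags([9, 12, 2, 8, 5, 3]) -> 0  [called from main, line 28]
Log origins:
  1: emitted by weigh_samples (line 8)
  2: emitted by grade_run (line 2)
  3: emitted by weigh_samples (line 10)
  4: emitted by main (line 27)
  5: emitted by count_flags (line 15)
  6: emitted by count_flags (line 20)
  7: emitted by main (line 29)
A correct fix: line 18: replace `<` with `==`.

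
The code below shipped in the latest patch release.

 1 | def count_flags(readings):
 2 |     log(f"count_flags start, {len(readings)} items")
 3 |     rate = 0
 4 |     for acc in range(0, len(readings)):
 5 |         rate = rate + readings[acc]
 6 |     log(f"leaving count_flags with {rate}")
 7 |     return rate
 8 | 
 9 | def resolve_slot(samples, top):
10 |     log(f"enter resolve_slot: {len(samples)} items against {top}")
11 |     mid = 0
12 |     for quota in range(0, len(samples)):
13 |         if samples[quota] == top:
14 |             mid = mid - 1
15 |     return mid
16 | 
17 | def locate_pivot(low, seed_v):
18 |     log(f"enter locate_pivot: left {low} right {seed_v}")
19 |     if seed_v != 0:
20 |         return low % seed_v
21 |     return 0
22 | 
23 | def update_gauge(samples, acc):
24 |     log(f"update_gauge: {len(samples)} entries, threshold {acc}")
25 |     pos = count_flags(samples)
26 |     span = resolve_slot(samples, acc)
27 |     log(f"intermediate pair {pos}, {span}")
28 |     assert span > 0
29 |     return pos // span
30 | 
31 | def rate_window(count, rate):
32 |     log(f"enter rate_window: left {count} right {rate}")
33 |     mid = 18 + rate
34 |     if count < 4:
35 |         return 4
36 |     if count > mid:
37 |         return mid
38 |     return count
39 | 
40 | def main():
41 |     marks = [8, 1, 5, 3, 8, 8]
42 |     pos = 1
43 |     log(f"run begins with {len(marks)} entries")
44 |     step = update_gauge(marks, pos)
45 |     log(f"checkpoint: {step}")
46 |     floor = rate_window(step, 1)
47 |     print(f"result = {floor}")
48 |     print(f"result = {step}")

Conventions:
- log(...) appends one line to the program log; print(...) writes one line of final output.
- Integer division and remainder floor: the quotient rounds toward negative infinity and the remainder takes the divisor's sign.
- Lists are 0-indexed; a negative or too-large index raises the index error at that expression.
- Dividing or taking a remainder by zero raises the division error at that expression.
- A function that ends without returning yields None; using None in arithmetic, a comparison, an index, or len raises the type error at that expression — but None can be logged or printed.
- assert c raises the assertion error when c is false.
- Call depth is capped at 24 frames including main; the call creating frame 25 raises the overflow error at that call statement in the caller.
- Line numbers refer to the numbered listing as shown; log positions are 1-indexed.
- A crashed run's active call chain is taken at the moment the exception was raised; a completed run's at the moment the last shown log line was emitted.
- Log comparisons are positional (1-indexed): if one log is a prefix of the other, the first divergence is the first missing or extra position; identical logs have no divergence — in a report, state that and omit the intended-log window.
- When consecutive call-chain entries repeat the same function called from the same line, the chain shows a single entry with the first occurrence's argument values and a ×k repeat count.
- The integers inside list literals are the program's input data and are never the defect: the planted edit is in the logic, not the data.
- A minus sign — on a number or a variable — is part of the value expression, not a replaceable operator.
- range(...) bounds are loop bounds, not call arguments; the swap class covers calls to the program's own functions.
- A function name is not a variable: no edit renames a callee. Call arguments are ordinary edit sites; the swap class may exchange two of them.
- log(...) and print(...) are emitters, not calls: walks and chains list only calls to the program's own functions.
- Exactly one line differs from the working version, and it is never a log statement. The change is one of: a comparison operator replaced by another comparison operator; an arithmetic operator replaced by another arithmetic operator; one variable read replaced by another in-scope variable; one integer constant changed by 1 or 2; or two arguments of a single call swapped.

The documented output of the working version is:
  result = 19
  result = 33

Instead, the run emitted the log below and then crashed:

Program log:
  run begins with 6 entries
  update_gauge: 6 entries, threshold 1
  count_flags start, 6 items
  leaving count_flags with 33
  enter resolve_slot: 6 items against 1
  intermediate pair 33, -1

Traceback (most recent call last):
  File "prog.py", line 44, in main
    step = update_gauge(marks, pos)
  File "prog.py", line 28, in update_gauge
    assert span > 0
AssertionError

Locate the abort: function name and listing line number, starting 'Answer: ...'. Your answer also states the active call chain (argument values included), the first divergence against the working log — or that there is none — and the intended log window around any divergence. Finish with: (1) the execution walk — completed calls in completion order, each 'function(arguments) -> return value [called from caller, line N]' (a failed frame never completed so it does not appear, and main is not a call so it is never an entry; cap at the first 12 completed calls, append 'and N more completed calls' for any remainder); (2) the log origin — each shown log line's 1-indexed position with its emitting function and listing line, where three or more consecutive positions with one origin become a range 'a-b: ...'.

Answer: the error was raised in update_gauge, line 28.
The tell: The log first diverges at position 6: the faulty run prints 'intermediate pair 33, -1' where the working version prints 'intermediate pair 33, 1'.
Call chain: main -> update_gauge([8, 1, 5, 3, 8, 8], 1) (called at line 44).
First divergence: position 6 — the shown line 'intermediate pair 33, -1' should read 'intermediate pair 33, 1'.
Intended log window:
  4: leaving count_flags with 33
  5: enter resolve_slot: 6 items against 1
  6: intermediate pair 33, 1
  7: checkpoint: 33
Execution walk:
  count_flags([8, 1, 5, 3, 8, 8]) -> 33  [called from update_gauge, line 25]
  resolve_slot([8, 1, 5, 3, 8, 8], 1) -> -1  [called from update_gauge, line 26]
Log origins:
  1: from main, line 43
  2: from update_gauge, line 24
  3: from count_flags, line 2
  4: from count_flags, line 6
  5: from resolve_slot, line 10
  6: from update_gauge, line 27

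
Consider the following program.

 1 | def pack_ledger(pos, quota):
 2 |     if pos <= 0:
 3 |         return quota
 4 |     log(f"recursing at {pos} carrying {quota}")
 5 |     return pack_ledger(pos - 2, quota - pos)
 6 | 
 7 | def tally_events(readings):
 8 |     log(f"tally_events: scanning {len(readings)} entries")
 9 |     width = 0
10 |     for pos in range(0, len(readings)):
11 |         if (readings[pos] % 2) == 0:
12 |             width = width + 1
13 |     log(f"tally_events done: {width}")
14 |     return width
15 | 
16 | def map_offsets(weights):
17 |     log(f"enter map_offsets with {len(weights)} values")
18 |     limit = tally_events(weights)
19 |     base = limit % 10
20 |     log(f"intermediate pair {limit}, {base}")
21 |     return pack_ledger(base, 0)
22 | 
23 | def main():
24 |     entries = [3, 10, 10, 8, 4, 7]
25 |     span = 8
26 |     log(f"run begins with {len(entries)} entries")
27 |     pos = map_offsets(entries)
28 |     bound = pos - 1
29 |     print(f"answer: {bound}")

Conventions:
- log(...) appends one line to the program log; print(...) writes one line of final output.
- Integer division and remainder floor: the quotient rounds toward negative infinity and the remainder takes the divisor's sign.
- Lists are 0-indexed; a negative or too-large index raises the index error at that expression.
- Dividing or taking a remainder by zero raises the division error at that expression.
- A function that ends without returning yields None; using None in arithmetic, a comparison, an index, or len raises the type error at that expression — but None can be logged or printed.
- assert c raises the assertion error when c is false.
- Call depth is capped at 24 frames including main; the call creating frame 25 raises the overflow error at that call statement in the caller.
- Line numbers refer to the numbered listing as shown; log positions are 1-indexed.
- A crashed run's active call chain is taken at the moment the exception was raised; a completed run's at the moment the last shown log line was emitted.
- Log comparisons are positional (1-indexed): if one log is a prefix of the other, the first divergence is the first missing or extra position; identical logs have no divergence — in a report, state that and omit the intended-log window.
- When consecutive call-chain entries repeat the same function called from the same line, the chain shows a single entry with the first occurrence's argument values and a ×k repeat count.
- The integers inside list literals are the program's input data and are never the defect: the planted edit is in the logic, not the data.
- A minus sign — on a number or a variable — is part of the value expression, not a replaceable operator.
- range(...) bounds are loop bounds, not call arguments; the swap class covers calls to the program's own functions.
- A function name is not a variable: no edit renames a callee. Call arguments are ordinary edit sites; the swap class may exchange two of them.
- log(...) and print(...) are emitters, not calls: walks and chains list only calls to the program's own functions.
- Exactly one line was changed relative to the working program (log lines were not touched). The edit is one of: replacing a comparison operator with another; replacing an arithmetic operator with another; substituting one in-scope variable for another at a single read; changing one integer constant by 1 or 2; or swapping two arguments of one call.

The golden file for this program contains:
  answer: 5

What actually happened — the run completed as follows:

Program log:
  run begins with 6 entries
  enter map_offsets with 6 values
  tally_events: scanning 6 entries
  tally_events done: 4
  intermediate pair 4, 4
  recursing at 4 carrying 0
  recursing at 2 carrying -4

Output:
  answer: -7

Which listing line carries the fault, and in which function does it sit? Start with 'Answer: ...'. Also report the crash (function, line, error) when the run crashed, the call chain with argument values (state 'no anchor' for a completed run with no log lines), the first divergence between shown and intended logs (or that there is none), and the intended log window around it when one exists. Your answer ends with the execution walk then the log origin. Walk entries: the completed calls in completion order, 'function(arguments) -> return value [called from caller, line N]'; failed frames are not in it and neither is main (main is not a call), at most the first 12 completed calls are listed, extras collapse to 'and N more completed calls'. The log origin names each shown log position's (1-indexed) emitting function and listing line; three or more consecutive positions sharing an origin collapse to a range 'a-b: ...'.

Answer: the defect is in pack_ledger at line 5.
Core observation: Everything matches until log position 7, which reads 'recursing at 2 carrying -4' in place of 'recursing at 2 carrying 4'.
Call chain: main -> map_offsets([3, 10, 10, 8, 4, 7]) (called at line 27) -> pack_ledger(4, 0) (called at line 21) -> pack_ledger(2, -4) (called at line 5).
First divergence: position 7 — shown 'recursing at 2 carrying -4', intended 'recursing at 2 carrying 4'.
Intended log window:
  5: intermediate pair 4, 4
  6: recursing at 4 carrying 0
  7: recursing at 2 carrying 4
Execution walk:
  tally_events([3, 10, 10, 8, 4, 7]) -> 4  [called from map_offsets, line 18]
  pack_ledger(0, -6) -> -6  [called from pack_ledger, line 5]
  pack_ledger(2, -4) -> -6  [called from pack_ledger, line 5]
  pack_ledger(4, 0) -> -6  [called from map_offsets, line 21]
  map_offsets([3, 10, 10, 8, 4, 7]) -> -6  [called from main, line 27]
Origin of each log line:
  1: logged in main at line 26
  2: logged in map_offsets at line 17
  3: logged in tally_events at line 8
  4: logged in tally_events at line 13
  5: logged in map_offsets at line 20
  6: logged in pack_ledger at line 4
  7: logged in pack_ledger at line 4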